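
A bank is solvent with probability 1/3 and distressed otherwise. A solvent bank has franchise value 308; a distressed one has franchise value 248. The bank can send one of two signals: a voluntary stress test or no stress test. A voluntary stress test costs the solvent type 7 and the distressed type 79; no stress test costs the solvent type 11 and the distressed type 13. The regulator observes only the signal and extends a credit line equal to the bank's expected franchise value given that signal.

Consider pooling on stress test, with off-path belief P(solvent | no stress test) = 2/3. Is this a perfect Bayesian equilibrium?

No

At the pooled signal (stress test) the regulator holds the prior 1/3 and pays 1/3·308 + 2/3·248 = 268. Off-path (no stress test) belief 2/3 gives 2/3·308 + 1/3·248 = 288.
Solvent: stress test gives 268 − 7 = 261; no stress test gives 288 − 11 = 277. Deviates. ✗
Distressed: stress test gives 268 − 79 = 189; no stress test gives 288 − 13 = 275. Deviates. ✗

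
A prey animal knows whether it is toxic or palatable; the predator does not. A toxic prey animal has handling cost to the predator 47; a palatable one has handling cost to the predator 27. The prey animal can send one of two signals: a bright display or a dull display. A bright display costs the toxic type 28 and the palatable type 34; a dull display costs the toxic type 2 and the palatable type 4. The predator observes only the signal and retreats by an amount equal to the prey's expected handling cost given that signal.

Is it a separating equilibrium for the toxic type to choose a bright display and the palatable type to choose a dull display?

If types separate, bright display earns payment 47 and dull display earns 27.
Toxic: bright display gives 47 − 28 = 19; dull display gives 27 − 2 = 25. Would deviate. ✗
Palatable: dull display gives 27 − 4 = 23; bright display gives 47 − 34 = 13. No deviation. ✓

No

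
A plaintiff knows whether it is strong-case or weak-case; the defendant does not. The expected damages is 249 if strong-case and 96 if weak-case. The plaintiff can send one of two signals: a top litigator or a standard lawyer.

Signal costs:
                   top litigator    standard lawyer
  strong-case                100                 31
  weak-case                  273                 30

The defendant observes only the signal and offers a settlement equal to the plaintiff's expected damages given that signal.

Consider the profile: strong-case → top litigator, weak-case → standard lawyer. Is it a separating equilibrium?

Yes

If types separate, top litigator earns payment 249 and standard lawyer earns 96.
Strong-case: top litigator gives 249 − 100 = 149; standard lawyer gives 96 − 31 = 65. No deviation. ✓
Weak-case: standard lawyer gives 96 − 30 = 66; top litigator gives 249 − 273 = -24. No deviation. ✓
Neither type gains from mimicking the other.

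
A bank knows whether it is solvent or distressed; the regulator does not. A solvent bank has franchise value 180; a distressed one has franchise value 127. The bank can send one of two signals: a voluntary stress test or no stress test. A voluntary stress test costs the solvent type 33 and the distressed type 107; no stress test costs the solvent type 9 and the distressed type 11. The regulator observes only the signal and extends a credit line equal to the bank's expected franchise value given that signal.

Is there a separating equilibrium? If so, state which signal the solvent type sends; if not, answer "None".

Try solvent → stress test, distressed → no stress test:
  If types separate, stress test earns payment 180 and no stress test earns 127.
  Solvent: stress test gives 180 − 33 = 147; no stress test gives 127 − 9 = 118. No deviation. ✓
  Distressed: no stress test gives 127 − 11 = 116; stress test gives 180 − 107 = 73. No deviation. ✓
Both hold — the solvent type sends stress test.

stress test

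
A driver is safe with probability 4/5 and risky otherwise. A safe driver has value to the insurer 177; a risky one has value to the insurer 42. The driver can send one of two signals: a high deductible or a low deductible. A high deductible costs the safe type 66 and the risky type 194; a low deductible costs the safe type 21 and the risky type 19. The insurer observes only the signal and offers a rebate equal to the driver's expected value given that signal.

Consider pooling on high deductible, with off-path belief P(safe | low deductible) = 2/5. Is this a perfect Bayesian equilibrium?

At the pooled signal (high deductible) the insurer holds the prior 4/5 and pays 4/5·177 + 1/5·42 = 150. Off-path (low deductible) belief 2/5 gives 2/5·177 + 3/5·42 = 96.
Safe: high deductible gives 150 − 66 = 84; low deductible gives 96 − 21 = 75. Stays. ✓
Risky: high deductible gives 150 − 194 = -44; low deductible gives 96 − 19 = 77. Deviates. ✗

No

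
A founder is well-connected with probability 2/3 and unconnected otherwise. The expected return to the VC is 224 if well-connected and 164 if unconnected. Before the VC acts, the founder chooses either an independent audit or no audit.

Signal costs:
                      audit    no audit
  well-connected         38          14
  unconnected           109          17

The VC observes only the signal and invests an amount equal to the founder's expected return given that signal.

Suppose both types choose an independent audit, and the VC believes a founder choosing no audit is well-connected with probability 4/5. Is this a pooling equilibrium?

At the pooled signal (audit) the VC holds the prior 2/3 and pays 2/3·224 + 1/3·164 = 204. Off-path (no audit) belief 4/5 gives 4/5·224 + 1/5·164 = 212.
Well-connected: audit gives 204 − 38 = 166; no audit gives 212 − 14 = 198. Deviates. ✗
Unconnected: audit gives 204 − 109 = 95; no audit gives 212 − 17 = 195. Deviates. ✗

No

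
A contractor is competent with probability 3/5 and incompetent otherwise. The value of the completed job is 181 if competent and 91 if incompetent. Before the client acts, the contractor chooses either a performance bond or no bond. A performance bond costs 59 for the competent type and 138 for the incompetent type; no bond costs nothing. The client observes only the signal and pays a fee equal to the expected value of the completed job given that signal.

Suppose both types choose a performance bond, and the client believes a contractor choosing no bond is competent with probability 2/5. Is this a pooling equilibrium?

No

On the equilibrium path (bond) the client holds the prior 3/5 and pays 3/5·181 + 2/5·91 = 145. Off-path (no bond) belief 2/5 gives 2/5·181 + 3/5·91 = 127.
Competent: bond gives 145 − 59 = 86; no bond gives 127 − 0 = 127. Deviates. ✗
Incompetent: bond gives 145 − 138 = 7; no bond gives 127 − 0 = 127. Deviates. ✗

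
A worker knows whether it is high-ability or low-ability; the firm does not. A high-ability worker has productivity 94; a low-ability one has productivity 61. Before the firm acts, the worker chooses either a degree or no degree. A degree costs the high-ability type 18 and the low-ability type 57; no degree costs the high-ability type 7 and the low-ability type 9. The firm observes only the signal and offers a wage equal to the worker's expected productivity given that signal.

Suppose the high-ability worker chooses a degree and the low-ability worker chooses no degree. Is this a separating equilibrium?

Yes

If types separate, degree earns payment 94 and no degree earns 61.
High-ability: degree gives 94 − 18 = 76; no degree gives 61 − 7 = 54. No deviation. ✓
Low-ability: no degree gives 61 − 9 = 52; degree gives 94 − 57 = 37. No deviation. ✓
Neither type gains from mimicking the other.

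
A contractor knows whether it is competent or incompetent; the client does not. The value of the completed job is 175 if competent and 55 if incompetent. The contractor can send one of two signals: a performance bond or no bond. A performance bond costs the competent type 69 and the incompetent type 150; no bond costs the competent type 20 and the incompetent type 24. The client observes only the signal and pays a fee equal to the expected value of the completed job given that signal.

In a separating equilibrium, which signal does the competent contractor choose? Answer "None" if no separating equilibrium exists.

bond

Try competent → bond, incompetent → no bond:
  Under separation the client infers type exactly: bond → competent (pays 175), no bond → incompetent (pays 55).
  Competent: bond gives 175 − 69 = 106; no bond gives 55 − 20 = 35. No deviation. ✓
  Incompetent: no bond gives 55 − 24 = 31; bond gives 175 − 150 = 25. No deviation. ✓
Both hold — the competent type sends bond.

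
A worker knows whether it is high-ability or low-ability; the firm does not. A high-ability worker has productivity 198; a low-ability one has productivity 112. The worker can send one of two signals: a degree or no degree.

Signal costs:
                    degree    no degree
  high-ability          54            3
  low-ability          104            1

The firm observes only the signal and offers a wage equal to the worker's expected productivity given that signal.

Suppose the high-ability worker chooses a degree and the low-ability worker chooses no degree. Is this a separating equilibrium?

Under separation the firm infers type exactly: degree → high-ability (pays 198), no degree → low-ability (pays 112).
High-ability: degree gives 198 − 54 = 144; no degree gives 112 − 3 = 109. No deviation. ✓
Low-ability: no degree gives 112 − 1 = 111; degree gives 198 − 104 = 94. No deviation. ✓
Both incentive constraints hold.

Yes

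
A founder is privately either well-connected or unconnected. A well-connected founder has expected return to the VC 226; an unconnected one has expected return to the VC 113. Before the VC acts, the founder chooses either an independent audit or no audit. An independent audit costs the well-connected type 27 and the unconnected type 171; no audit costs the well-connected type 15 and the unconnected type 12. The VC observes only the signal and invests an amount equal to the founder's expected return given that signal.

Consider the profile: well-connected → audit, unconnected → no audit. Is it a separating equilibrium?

Yes

Under separation the VC infers type exactly: audit → well-connected (pays 226), no audit → unconnected (pays 113).
Well-connected: audit gives 226 − 27 = 199; no audit gives 113 − 15 = 98. No deviation. ✓
Unconnected: no audit gives 113 − 12 = 101; audit gives 226 − 171 = 55. No deviation. ✓
Neither type gains from mimicking the other.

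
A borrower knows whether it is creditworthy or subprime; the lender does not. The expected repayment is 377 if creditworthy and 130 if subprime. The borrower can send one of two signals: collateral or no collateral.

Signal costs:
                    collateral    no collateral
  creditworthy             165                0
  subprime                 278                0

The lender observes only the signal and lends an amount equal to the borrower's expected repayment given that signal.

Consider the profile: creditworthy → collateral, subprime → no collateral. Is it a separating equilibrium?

If types separate, collateral earns payment 377 and no collateral earns 130.
Creditworthy: collateral gives 377 − 165 = 212; no collateral gives 130 − 0 = 130. No deviation. ✓
Subprime: no collateral gives 130 − 0 = 130; collateral gives 377 − 278 = 99. No deviation. ✓
Neither type gains from mimicking the other.

Yes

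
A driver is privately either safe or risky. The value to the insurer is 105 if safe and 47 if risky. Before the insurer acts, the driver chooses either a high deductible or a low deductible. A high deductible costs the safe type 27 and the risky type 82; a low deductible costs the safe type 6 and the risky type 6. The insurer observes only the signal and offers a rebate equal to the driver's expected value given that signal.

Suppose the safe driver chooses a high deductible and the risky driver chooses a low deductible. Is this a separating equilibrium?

If types separate, high deductible earns payment 105 and low deductible earns 47.
Safe: high deductible gives 105 − 27 = 78; low deductible gives 47 − 6 = 41. No deviation. ✓
Risky: low deductible gives 47 − 6 = 41; high deductible gives 105 − 82 = 23. No deviation. ✓
Both incentive constraints hold.

Yes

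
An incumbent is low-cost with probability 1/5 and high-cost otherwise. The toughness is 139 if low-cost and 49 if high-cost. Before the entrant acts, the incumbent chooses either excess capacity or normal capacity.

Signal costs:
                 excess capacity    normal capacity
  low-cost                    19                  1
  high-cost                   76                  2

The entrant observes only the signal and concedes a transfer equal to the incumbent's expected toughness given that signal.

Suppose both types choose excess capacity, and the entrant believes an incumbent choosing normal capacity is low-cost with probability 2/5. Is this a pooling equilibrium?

No

On the equilibrium path (excess capacity) the entrant holds the prior 1/5 and pays 1/5·139 + 4/5·49 = 67. Off-path (normal capacity) belief 2/5 gives 2/5·139 + 3/5·49 = 85.
Low-cost: excess capacity gives 67 − 19 = 48; normal capacity gives 85 − 1 = 84. Deviates. ✗
High-cost: excess capacity gives 67 − 76 = -9; normal capacity gives 85 − 2 = 83. Deviates. ✗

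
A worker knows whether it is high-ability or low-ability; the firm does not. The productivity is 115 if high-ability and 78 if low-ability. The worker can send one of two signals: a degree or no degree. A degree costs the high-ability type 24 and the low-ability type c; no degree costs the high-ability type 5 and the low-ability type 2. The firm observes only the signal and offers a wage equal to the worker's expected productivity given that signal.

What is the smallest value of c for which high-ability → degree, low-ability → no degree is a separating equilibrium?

39

Under separation: degree → high-ability (pays 115); no degree → low-ability (pays 78).
High-ability: 115 − 24 = 91 ≥ 78 − 5 = 73. Holds regardless of c. ✓
Low-ability: 78 − 2 ≥ 115 − c, so c ≥ 115 − 76 = 39.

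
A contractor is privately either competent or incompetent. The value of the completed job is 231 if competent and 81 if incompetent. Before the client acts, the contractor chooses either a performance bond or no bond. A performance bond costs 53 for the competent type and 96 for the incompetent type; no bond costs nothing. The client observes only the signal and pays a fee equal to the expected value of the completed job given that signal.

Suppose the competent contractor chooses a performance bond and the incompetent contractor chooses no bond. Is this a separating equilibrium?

Under separation the client infers type exactly: bond → competent (pays 231), no bond → incompetent (pays 81).
Competent: bond gives 231 − 53 = 178; no bond gives 81 − 0 = 81. No deviation. ✓
Incompetent: no bond gives 81 − 0 = 81; bond gives 231 − 96 = 135. Would deviate. ✗

No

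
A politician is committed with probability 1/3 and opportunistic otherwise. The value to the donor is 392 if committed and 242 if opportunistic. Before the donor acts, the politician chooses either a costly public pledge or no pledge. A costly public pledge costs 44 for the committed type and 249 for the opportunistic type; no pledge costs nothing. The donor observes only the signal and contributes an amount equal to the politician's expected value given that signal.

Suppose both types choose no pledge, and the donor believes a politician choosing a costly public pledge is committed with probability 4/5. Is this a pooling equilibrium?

At the pooled signal (no pledge) the donor holds the prior 1/3 and pays 1/3·392 + 2/3·242 = 292. Off-path (pledge) belief 4/5 gives 4/5·392 + 1/5·242 = 362.
Committed: no pledge gives 292 − 0 = 292; pledge gives 362 − 44 = 318. Deviates. ✗
Opportunistic: no pledge gives 292 − 0 = 292; pledge gives 362 − 249 = 113. Stays. ✓

No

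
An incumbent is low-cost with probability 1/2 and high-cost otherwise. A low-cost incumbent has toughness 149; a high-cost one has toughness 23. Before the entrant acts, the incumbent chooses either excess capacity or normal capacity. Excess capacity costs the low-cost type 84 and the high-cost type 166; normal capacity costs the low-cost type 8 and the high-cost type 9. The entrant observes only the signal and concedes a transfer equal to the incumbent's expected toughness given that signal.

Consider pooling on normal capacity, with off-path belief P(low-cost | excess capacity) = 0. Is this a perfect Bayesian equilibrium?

On the equilibrium path (normal capacity) the entrant holds the prior 1/2 and pays 1/2·149 + 1/2·23 = 86. Off-path (excess capacity) belief 0 gives 0·149 + 1·23 = 23.
Low-cost: normal capacity gives 86 − 8 = 78; excess capacity gives 23 − 84 = -61. Stays. ✓
High-cost: normal capacity gives 86 − 9 = 77; excess capacity gives 23 − 166 = -143. Stays. ✓
Beliefs are Bayes-consistent on-path and both types best-respond.

Yes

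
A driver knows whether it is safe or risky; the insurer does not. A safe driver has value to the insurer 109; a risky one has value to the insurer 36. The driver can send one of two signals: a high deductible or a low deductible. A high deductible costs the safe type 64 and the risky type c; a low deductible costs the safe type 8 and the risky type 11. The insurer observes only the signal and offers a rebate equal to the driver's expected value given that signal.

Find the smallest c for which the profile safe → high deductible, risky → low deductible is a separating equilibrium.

84

Under separation: high deductible → safe (pays 109); low deductible → risky (pays 36).
Safe: 109 − 64 = 45 ≥ 36 − 8 = 28. Holds regardless of c. ✓
Risky: 36 − 11 ≥ 109 − c, so c ≥ 109 − 25 = 84.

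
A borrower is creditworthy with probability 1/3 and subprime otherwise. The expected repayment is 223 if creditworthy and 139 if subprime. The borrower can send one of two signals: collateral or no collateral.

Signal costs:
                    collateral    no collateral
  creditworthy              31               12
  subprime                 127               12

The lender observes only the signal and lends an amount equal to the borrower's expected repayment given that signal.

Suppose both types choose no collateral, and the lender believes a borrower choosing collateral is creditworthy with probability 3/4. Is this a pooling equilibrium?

No

On the equilibrium path (no collateral) the lender holds the prior 1/3 and pays 1/3·223 + 2/3·139 = 167. Off-path (collateral) belief 3/4 gives 3/4·223 + 1/4·139 = 202.
Creditworthy: no collateral gives 167 − 12 = 155; collateral gives 202 − 31 = 171. Deviates. ✗
Subprime: no collateral gives 167 − 12 = 155; collateral gives 202 − 127 = 75. Stays. ✓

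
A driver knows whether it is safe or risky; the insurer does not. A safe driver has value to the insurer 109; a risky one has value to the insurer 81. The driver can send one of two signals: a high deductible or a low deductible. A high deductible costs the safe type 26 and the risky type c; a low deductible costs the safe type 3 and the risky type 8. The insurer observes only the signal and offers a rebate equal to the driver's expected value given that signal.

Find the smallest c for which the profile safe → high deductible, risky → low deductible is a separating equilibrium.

36

Under separation: high deductible → safe (pays 109); low deductible → risky (pays 81).
Safe: 109 − 26 = 83 ≥ 81 − 3 = 78. Holds regardless of c. ✓
Risky: 81 − 8 ≥ 109 − c, so c ≥ 109 − 73 = 36.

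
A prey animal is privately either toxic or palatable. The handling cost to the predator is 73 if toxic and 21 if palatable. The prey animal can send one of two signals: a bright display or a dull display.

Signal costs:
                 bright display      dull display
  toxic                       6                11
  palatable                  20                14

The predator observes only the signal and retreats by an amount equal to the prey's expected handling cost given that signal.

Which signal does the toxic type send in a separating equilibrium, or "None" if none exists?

None

Try toxic → bright display, palatable → dull display:
  Under separation the predator infers type exactly: bright display → toxic (pays 73), dull display → palatable (pays 21).
  Toxic: bright display gives 73 − 6 = 67; dull display gives 21 − 11 = 10. No deviation. ✓
  Palatable: dull display gives 21 − 14 = 7; bright display gives 73 − 20 = 53. Would deviate. ✗
Try toxic → dull display, palatable → bright display:
  Under separation the predator infers type exactly: dull display → toxic (pays 73), bright display → palatable (pays 21).
  Toxic: dull display gives 73 − 11 = 62; bright display gives 21 − 6 = 15. No deviation. ✓
  Palatable: bright display gives 21 − 20 = 1; dull display gives 73 − 14 = 59. Would deviate. ✗
Neither assignment is incentive-compatible.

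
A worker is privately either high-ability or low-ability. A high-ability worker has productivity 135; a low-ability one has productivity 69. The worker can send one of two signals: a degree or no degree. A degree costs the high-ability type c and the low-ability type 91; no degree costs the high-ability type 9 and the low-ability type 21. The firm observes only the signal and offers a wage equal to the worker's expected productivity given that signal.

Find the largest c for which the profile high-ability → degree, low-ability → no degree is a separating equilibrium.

Under separation: degree → high-ability (pays 135); no degree → low-ability (pays 69).
Low-ability: 69 − 21 = 48 ≥ 135 − 91 = 44. Holds regardless of c. ✓
High-ability: 135 − c ≥ 69 − 9, so c ≤ 135 − 60 = 75.

75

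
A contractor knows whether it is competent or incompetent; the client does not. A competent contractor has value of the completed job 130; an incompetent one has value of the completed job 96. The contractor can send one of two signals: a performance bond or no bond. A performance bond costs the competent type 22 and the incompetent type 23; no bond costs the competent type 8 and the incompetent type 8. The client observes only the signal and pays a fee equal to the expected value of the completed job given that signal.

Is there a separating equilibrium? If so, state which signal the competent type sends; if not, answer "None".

Try competent → bond, incompetent → no bond:
  If types separate, bond earns payment 130 and no bond earns 96.
  Competent: bond gives 130 − 22 = 108; no bond gives 96 − 8 = 88. No deviation. ✓
  Incompetent: no bond gives 96 − 8 = 88; bond gives 130 − 23 = 107. Would deviate. ✗
Try competent → no bond, incompetent → bond:
  If types separate, no bond earns payment 130 and bond earns 96.
  Competent: no bond gives 130 − 8 = 122; bond gives 96 − 22 = 74. No deviation. ✓
  Incompetent: bond gives 96 − 23 = 73; no bond gives 130 − 8 = 122. Would deviate. ✗
Neither assignment is incentive-compatible.

None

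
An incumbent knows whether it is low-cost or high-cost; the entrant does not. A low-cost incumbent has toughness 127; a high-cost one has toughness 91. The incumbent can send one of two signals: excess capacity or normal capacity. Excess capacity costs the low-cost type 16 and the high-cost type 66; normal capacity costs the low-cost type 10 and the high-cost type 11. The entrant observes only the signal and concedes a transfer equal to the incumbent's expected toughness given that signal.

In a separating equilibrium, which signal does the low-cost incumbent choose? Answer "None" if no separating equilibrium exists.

excess capacity

Try low-cost → excess capacity, high-cost → normal capacity:
  Under separation the entrant infers type exactly: excess capacity → low-cost (pays 127), normal capacity → high-cost (pays 91).
  Low-cost: excess capacity gives 127 − 16 = 111; normal capacity gives 91 − 10 = 81. No deviation. ✓
  High-cost: normal capacity gives 91 − 11 = 80; excess capacity gives 127 − 66 = 61. No deviation. ✓
Both hold — the low-cost type sends excess capacity.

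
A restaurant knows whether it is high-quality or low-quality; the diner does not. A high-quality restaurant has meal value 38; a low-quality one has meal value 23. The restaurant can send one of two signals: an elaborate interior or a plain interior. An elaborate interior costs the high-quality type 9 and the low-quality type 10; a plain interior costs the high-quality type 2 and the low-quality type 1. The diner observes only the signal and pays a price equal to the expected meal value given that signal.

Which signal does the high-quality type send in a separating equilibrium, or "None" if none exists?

None

Try high-quality → elaborate interior, low-quality → plain interior:
  Under separation the diner infers type exactly: elaborate interior → high-quality (pays 38), plain interior → low-quality (pays 23).
  High-quality: elaborate interior gives 38 − 9 = 29; plain interior gives 23 − 2 = 21. No deviation. ✓
  Low-quality: plain interior gives 23 − 1 = 22; elaborate interior gives 38 − 10 = 28. Would deviate. ✗
Try high-quality → plain interior, low-quality → elaborate interior:
  Under separation the diner infers type exactly: plain interior → high-quality (pays 38), elaborate interior → low-quality (pays 23).
  High-quality: plain interior gives 38 − 2 = 36; elaborate interior gives 23 − 9 = 14. No deviation. ✓
  Low-quality: elaborate interior gives 23 − 10 = 13; plain interior gives 38 − 1 = 37. Would deviate. ✗
Neither assignment is incentive-compatible.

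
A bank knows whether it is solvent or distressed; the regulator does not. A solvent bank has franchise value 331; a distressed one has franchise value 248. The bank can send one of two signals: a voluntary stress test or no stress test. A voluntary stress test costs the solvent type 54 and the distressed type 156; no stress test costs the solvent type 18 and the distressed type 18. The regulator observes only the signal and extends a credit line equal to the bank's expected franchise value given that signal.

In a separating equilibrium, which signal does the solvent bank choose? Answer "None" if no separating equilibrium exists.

stress test

Try solvent → stress test, distressed → no stress test:
  If types separate, stress test earns payment 331 and no stress test earns 248.
  Solvent: stress test gives 331 − 54 = 277; no stress test gives 248 − 18 = 230. No deviation. ✓
  Distressed: no stress test gives 248 − 18 = 230; stress test gives 331 − 156 = 175. No deviation. ✓
Both hold — the solvent type sends stress test.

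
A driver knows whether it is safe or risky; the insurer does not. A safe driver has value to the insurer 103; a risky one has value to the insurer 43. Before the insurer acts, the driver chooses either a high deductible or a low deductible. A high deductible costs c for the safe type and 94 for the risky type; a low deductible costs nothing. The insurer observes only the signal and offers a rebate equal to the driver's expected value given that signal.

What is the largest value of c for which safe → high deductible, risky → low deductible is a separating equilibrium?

Under separation: high deductible → safe (pays 103); low deductible → risky (pays 43).
Risky: 43 − 0 = 43 ≥ 103 − 94 = 9. Holds regardless of c. ✓
Safe: 103 − c ≥ 43 − 0, so c ≤ 103 − 43 = 60.

60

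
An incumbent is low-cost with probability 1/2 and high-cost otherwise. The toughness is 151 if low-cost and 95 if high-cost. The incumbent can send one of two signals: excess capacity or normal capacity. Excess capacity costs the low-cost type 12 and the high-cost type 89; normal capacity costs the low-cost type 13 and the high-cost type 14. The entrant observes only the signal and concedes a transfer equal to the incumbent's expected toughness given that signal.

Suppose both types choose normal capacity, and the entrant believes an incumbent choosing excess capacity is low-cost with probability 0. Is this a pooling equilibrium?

At the pooled signal (normal capacity) the entrant holds the prior 1/2 and pays 1/2·151 + 1/2·95 = 123. Off-path (excess capacity) belief 0 gives 0·151 + 1·95 = 95.
Low-cost: normal capacity gives 123 − 13 = 110; excess capacity gives 95 − 12 = 83. Stays. ✓
High-cost: normal capacity gives 123 − 14 = 109; excess capacity gives 95 − 89 = 6. Stays. ✓

Yes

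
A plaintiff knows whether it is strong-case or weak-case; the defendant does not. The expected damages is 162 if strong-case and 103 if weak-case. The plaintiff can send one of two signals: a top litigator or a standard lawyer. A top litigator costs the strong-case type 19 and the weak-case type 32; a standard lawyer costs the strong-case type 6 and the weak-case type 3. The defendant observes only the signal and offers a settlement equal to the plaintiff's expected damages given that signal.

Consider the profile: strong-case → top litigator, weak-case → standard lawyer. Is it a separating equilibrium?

No

If types separate, top litigator earns payment 162 and standard lawyer earns 103.
Strong-case: top litigator gives 162 − 19 = 143; standard lawyer gives 103 − 6 = 97. No deviation. ✓
Weak-case: standard lawyer gives 103 − 3 = 100; top litigator gives 162 − 32 = 130. Would deviate. ✗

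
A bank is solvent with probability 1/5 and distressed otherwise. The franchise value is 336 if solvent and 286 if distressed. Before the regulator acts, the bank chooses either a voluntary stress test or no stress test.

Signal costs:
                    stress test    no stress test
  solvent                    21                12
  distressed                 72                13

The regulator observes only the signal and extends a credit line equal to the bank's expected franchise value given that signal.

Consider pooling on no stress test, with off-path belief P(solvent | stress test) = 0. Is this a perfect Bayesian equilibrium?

Yes

At the pooled signal (no stress test) the regulator holds the prior 1/5 and pays 1/5·336 + 4/5·286 = 296. Off-path (stress test) belief 0 gives 0·336 + 1·286 = 286.
Solvent: no stress test gives 296 − 12 = 284; stress test gives 286 − 21 = 265. Stays. ✓
Distressed: no stress test gives 296 − 13 = 283; stress test gives 286 − 72 = 214. Stays. ✓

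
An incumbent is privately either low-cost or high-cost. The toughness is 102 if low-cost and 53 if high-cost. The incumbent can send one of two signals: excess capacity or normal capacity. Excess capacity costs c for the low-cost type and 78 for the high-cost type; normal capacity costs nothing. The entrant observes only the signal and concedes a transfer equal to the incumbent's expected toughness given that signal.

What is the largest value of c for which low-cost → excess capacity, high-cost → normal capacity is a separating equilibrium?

Under separation: excess capacity → low-cost (pays 102); normal capacity → high-cost (pays 53).
High-cost: 53 − 0 = 53 ≥ 102 − 78 = 24. Holds regardless of c. ✓
Low-cost: 102 − c ≥ 53 − 0, so c ≤ 102 − 53 = 49.

49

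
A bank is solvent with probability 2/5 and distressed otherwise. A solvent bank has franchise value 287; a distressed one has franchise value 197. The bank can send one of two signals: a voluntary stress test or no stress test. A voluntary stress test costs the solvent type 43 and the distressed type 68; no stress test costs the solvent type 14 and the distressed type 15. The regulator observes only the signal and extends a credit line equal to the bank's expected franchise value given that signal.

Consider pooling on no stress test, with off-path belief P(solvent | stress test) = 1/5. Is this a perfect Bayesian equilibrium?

Yes

At the pooled signal (no stress test) the regulator holds the prior 2/5 and pays 2/5·287 + 3/5·197 = 233. Off-path (stress test) belief 1/5 gives 1/5·287 + 4/5·197 = 215.
Solvent: no stress test gives 233 − 14 = 219; stress test gives 215 − 43 = 172. Stays. ✓
Distressed: no stress test gives 233 − 15 = 218; stress test gives 215 − 68 = 147. Stays. ✓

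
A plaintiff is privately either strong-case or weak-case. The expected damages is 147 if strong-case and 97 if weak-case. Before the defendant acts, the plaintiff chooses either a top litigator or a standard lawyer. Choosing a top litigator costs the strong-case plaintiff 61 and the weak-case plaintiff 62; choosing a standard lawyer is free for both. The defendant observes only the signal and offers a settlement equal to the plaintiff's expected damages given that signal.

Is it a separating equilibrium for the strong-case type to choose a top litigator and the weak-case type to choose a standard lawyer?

No

Under separation the defendant infers type exactly: top litigator → strong-case (pays 147), standard lawyer → weak-case (pays 97).
Strong-case: top litigator gives 147 − 61 = 86; standard lawyer gives 97 − 0 = 97. Would deviate. ✗
Weak-case: standard lawyer gives 97 − 0 = 97; top litigator gives 147 − 62 = 85. No deviation. ✓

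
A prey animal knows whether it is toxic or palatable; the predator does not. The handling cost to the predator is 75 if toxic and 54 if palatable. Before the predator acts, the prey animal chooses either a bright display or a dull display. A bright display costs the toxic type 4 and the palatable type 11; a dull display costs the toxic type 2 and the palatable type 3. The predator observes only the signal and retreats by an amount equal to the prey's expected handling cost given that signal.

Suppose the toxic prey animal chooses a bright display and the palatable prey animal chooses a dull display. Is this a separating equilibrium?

If types separate, bright display earns payment 75 and dull display earns 54.
Toxic: bright display gives 75 − 4 = 71; dull display gives 54 − 2 = 52. No deviation. ✓
Palatable: dull display gives 54 − 3 = 51; bright display gives 75 − 11 = 64. Would deviate. ✗

No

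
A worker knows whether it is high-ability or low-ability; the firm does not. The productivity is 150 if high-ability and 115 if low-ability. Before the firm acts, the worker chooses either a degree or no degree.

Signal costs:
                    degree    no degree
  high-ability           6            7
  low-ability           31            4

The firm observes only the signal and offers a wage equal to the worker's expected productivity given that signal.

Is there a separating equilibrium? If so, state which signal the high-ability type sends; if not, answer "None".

None

Try high-ability → degree, low-ability → no degree:
  Under separation the firm infers type exactly: degree → high-ability (pays 150), no degree → low-ability (pays 115).
  High-ability: degree gives 150 − 6 = 144; no degree gives 115 − 7 = 108. No deviation. ✓
  Low-ability: no degree gives 115 − 4 = 111; degree gives 150 − 31 = 119. Would deviate. ✗
Try high-ability → no degree, low-ability → degree:
  Under separation the firm infers type exactly: no degree → high-ability (pays 150), degree → low-ability (pays 115).
  High-ability: no degree gives 150 − 7 = 143; degree gives 115 − 6 = 109. No deviation. ✓
  Low-ability: degree gives 115 − 31 = 84; no degree gives 150 − 4 = 146. Would deviate. ✗
Neither assignment is incentive-compatible.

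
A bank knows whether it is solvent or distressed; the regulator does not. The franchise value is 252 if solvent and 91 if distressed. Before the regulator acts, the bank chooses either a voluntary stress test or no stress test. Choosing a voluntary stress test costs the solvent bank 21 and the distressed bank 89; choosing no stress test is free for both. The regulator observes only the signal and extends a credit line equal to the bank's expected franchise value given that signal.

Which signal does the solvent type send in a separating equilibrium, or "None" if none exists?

Try solvent → stress test, distressed → no stress test:
  If types separate, stress test earns payment 252 and no stress test earns 91.
  Solvent: stress test gives 252 − 21 = 231; no stress test gives 91 − 0 = 91. No deviation. ✓
  Distressed: no stress test gives 91 − 0 = 91; stress test gives 252 − 89 = 163. Would deviate. ✗
Try solvent → no stress test, distressed → stress test:
  If types separate, no stress test earns payment 252 and stress test earns 91.
  Solvent: no stress test gives 252 − 0 = 252; stress test gives 91 − 21 = 70. No deviation. ✓
  Distressed: stress test gives 91 − 89 = 2; no stress test gives 252 − 0 = 252. Would deviate. ✗
Neither assignment is incentive-compatible.

None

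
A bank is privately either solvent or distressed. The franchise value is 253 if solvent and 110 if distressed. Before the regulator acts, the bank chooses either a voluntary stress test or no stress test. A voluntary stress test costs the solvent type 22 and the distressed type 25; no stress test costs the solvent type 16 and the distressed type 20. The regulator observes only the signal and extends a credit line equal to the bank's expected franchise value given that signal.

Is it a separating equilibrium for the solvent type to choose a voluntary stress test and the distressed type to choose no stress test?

If types separate, stress test earns payment 253 and no stress test earns 110.
Solvent: stress test gives 253 − 22 = 231; no stress test gives 110 − 16 = 94. No deviation. ✓
Distressed: no stress test gives 110 − 20 = 90; stress test gives 253 − 25 = 228. Would deviate. ✗

No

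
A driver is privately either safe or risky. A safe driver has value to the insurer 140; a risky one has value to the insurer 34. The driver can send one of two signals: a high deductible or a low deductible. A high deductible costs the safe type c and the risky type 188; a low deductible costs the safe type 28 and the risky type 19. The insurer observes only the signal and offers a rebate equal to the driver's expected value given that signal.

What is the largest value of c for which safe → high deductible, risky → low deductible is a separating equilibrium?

Under separation: high deductible → safe (pays 140); low deductible → risky (pays 34).
Risky: 34 − 19 = 15 ≥ 140 − 188 = -48. Holds regardless of c. ✓
Safe: 140 − c ≥ 34 − 28, so c ≤ 140 − 6 = 134.

134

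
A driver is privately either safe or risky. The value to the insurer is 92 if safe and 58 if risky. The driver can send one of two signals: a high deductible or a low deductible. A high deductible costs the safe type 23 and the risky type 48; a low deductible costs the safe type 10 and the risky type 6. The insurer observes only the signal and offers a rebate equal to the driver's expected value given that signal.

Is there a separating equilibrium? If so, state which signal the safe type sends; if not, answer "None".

high deductible

Try safe → high deductible, risky → low deductible:
  If types separate, high deductible earns payment 92 and low deductible earns 58.
  Safe: high deductible gives 92 − 23 = 69; low deductible gives 58 − 10 = 48. No deviation. ✓
  Risky: low deductible gives 58 − 6 = 52; high deductible gives 92 − 48 = 44. No deviation. ✓
Both hold — the safe type sends high deductible.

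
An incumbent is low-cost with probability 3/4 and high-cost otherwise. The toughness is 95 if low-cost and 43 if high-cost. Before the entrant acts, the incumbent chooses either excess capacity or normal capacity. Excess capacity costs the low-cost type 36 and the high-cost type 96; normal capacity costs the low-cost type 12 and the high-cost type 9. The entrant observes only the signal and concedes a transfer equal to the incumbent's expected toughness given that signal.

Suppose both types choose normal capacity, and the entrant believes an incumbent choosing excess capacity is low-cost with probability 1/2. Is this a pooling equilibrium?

At the pooled signal (normal capacity) the entrant holds the prior 3/4 and pays 3/4·95 + 1/4·43 = 82. Off-path (excess capacity) belief 1/2 gives 1/2·95 + 1/2·43 = 69.
Low-cost: normal capacity gives 82 − 12 = 70; excess capacity gives 69 − 36 = 33. Stays. ✓
High-cost: normal capacity gives 82 − 9 = 73; excess capacity gives 69 − 96 = -27. Stays. ✓

Yes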